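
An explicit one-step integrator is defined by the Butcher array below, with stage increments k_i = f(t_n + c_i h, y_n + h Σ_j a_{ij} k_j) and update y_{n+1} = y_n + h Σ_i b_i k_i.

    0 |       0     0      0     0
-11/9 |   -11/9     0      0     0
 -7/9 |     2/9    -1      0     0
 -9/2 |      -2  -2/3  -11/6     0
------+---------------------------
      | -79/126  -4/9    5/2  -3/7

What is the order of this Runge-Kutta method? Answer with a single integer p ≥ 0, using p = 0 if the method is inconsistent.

b = (-79/126, -4/9, 5/2, -3/7)
c = (0, -11/9, -7/9, -9/2)
Ac = (0, 0, 11/9, 121/54)
Σ b_i: (-79/126)·1 + (-4/9)·1 + 5/2·1 + (-3/7)·1 = 1 ✓
b·c: (-4/9)·(-11/9) + 5/2·(-7/9) + (-3/7)·(-9/2) = 299/567 ≠ 1/2 ⇒ order 1.

1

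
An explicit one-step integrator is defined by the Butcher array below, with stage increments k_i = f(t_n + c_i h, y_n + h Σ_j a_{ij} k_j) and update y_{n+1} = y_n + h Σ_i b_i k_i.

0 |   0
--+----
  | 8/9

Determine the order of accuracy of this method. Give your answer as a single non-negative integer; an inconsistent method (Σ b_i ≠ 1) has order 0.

0

b = (8/9)
c = (0)
Σ b_i: 8/9·1 = 8/9 ≠ 1 ⇒ order 0.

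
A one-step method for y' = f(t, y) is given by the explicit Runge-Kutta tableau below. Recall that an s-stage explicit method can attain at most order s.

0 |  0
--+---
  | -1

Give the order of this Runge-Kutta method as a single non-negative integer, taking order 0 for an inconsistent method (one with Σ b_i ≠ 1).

b = (-1)
c = (0)
Σ b_i: (-1)·1 = -1 ≠ 1 ⇒ order 0.

0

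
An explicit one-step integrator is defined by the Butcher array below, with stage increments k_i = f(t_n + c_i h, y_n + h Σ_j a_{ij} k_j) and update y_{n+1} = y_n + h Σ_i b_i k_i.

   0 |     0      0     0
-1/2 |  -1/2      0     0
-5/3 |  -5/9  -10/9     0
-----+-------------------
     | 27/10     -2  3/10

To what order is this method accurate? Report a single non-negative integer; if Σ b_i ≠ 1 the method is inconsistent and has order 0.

b = (27/10, -2, 3/10)
c = (0, -1/2, -5/3)
Ac = (0, 0, 5/9)
Σ b_i: 27/10·1 + (-2)·1 + 3/10·1 = 1 ✓
b·c: (-2)·(-1/2) + 3/10·(-5/3) = 1/2 ✓
b·c²: (-2)·1/4 + 3/10·25/9 = 1/3 ✓
b·Ac: 3/10·5/9 = 1/6 ✓; 3 stages ⇒ order 3.

3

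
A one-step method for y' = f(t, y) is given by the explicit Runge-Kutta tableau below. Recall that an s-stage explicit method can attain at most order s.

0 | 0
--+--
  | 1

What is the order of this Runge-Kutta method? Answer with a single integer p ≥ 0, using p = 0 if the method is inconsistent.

b = (1)
c = (0)
Σ b_i: 1·1 = 1 ✓; 1 stage ⇒ order 1.

1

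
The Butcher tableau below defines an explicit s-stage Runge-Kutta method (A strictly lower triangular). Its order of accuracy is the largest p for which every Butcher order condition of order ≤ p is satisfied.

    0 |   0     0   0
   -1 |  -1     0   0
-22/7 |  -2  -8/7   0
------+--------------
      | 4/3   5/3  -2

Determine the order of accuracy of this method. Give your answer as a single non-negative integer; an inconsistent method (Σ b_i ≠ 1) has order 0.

1

b = (4/3, 5/3, -2)
c = (0, -1, -22/7)
Ac = (0, 0, 8/7)
Σ b_i: 4/3·1 + 5/3·1 + (-2)·1 = 1 ✓
b·c: 5/3·(-1) + (-2)·(-22/7) = 97/21 ≠ 1/2 ⇒ order 1.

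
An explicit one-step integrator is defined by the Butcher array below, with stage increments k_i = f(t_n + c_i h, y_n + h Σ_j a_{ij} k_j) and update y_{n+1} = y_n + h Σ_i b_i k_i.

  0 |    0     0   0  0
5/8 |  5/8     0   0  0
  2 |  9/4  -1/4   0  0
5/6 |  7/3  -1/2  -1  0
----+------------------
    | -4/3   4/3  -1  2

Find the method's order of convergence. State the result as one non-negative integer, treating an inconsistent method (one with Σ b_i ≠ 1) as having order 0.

2

b = (-4/3, 4/3, -1, 2)
c = (0, 5/8, 2, 5/6)
Ac = (0, 0, -5/32, -37/16)
Σ b_i: (-4/3)·1 + 4/3·1 + (-1)·1 + 2·1 = 1 ✓
b·c: 4/3·5/8 + (-1)·2 + 2·5/6 = 1/2 ✓
b·c²: 4/3·25/64 + (-1)·4 + 2·25/36 = -301/144 ≠ 1/3 ⇒ order 2.
b·Ac: (-1)·(-5/32) + 2·(-37/16) = -143/32 ≠ 1/6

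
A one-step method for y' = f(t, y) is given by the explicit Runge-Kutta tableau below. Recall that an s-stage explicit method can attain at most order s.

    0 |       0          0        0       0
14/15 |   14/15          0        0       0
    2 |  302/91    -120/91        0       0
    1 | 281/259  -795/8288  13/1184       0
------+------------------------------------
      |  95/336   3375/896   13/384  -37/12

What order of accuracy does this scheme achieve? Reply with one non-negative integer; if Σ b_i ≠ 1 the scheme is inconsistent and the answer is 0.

4

b = (95/336, 3375/896, 13/384, -37/12)
c = (0, 14/15, 2, 1)
Ac = (0, 0, -16/13, -5/74)
Σ b_i: 95/336·1 + 3375/896·1 + 13/384·1 + (-37/12)·1 = 1 ✓
b·c: 3375/896·14/15 + 13/384·2 + (-37/12)·1 = 1/2 ✓
b·c²: 3375/896·196/225 + 13/384·4 + (-37/12)·1 = 1/3 ✓
b·Ac: 13/384·(-16/13) + (-37/12)·(-5/74) = 1/6 ✓
b·c³: 3375/896·2744/3375 + 13/384·8 + (-37/12)·1 = 1/4 ✓
b·(c∘Ac): 13/384·(-32/13) + (-37/12)·(-5/74) = 1/8 ✓
b·Ac²: 13/384·(-224/195) + (-37/12)·(-22/555) = 1/12 ✓
b·A²c: (-37/12)·(-1/74) = 1/24 ✓; 4 stages ⇒ order 4.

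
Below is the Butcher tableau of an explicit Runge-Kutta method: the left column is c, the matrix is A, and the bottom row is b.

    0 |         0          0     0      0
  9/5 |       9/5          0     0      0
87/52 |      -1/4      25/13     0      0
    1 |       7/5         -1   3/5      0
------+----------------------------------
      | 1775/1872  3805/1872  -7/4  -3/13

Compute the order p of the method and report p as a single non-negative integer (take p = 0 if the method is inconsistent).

b = (1775/1872, 3805/1872, -7/4, -3/13)
c = (0, 9/5, 87/52, 1)
Ac = (0, 0, 45/13, -207/260)
Σ b_i: 1775/1872·1 + 3805/1872·1 + (-7/4)·1 + (-3/13)·1 = 1 ✓
b·c: 3805/1872·9/5 + (-7/4)·87/52 + (-3/13)·1 = 1/2 ✓
b·c²: 3805/1872·81/25 + (-7/4)·7569/2704 + (-3/13)·1 = 78753/54080 ≠ 1/3 ⇒ order 2.
b·Ac: (-7/4)·45/13 + (-3/13)·(-207/260) = -9927/1690 ≠ 1/6

2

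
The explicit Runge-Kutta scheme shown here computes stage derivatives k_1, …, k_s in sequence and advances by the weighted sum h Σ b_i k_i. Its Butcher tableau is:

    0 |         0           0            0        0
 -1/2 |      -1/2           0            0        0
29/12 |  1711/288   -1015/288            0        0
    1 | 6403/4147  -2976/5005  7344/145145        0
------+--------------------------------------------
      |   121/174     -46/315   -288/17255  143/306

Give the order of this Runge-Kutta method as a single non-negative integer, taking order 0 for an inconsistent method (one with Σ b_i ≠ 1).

4

b = (121/174, -46/315, -288/17255, 143/306)
c = (0, -1/2, 29/12, 1)
Ac = (0, 0, 1015/576, 60/143)
Σ b_i: 121/174·1 + (-46/315)·1 + (-288/17255)·1 + 143/306·1 = 1 ✓
b·c: (-46/315)·(-1/2) + (-288/17255)·29/12 + 143/306·1 = 1/2 ✓
b·c²: (-46/315)·1/4 + (-288/17255)·841/144 + 143/306·1 = 1/3 ✓
b·Ac: (-288/17255)·1015/576 + 143/306·60/143 = 1/6 ✓
b·c³: (-46/315)·(-1/8) + (-288/17255)·24389/1728 + 143/306·1 = 1/4 ✓
b·(c∘Ac): (-288/17255)·29435/6912 + 143/306·60/143 = 1/8 ✓
b·Ac²: (-288/17255)·(-1015/1152) + 143/306·21/143 = 1/12 ✓
b·A²c: 143/306·51/572 = 1/24 ✓; 4 stages ⇒ order 4.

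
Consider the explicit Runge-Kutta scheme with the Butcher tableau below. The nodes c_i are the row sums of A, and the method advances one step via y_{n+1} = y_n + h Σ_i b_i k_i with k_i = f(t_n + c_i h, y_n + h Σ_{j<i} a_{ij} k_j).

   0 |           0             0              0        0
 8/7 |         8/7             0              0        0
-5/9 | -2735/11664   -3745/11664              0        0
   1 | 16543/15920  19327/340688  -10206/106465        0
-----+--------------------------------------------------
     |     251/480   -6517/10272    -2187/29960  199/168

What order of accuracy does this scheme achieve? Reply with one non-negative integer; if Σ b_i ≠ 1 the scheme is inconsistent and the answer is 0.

b = (251/480, -6517/10272, -2187/29960, 199/168)
c = (0, 8/7, -5/9, 1)
Ac = (0, 0, -535/1458, 47/398)
Σ b_i: 251/480·1 + (-6517/10272)·1 + (-2187/29960)·1 + 199/168·1 = 1 ✓
b·c: (-6517/10272)·8/7 + (-2187/29960)·(-5/9) + 199/168·1 = 1/2 ✓
b·c²: (-6517/10272)·64/49 + (-2187/29960)·25/81 + 199/168·1 = 1/3 ✓
b·Ac: (-2187/29960)·(-535/1458) + 199/168·47/398 = 1/6 ✓
b·c³: (-6517/10272)·512/343 + (-2187/29960)·(-125/729) + 199/168·1 = 1/4 ✓
b·(c∘Ac): (-2187/29960)·2675/13122 + 199/168·47/398 = 1/8 ✓
b·Ac²: (-2187/29960)·(-2140/5103) + 199/168·62/1393 = 1/12 ✓
b·A²c: 199/168·7/199 = 1/24 ✓; 4 stages ⇒ order 4.

4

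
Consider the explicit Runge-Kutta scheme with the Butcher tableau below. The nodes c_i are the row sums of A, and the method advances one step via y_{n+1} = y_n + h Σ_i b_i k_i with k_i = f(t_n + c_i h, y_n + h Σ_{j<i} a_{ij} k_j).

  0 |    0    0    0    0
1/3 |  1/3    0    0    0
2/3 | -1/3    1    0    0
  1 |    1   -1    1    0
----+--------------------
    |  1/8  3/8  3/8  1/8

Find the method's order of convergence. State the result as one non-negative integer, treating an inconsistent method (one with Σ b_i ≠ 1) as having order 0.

b = (1/8, 3/8, 3/8, 1/8)
c = (0, 1/3, 2/3, 1)
Ac = (0, 0, 1/3, 1/3)
Σ b_i: 1/8·1 + 3/8·1 + 3/8·1 + 1/8·1 = 1 ✓
b·c: 3/8·1/3 + 3/8·2/3 + 1/8·1 = 1/2 ✓
b·c²: 3/8·1/9 + 3/8·4/9 + 1/8·1 = 1/3 ✓
b·Ac: 3/8·1/3 + 1/8·1/3 = 1/6 ✓
b·c³: 3/8·1/27 + 3/8·8/27 + 1/8·1 = 1/4 ✓
b·(c∘Ac): 3/8·2/9 + 1/8·1/3 = 1/8 ✓
b·Ac²: 3/8·1/9 + 1/8·1/3 = 1/12 ✓
b·A²c: 1/8·1/3 = 1/24 ✓; 4 stages ⇒ order 4.

4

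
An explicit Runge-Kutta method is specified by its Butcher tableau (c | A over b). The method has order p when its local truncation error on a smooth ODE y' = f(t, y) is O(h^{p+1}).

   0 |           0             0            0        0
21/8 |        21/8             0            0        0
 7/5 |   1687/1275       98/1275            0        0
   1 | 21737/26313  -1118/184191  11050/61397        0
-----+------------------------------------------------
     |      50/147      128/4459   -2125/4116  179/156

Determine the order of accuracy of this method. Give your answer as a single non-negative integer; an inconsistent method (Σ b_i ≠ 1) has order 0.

b = (50/147, 128/4459, -2125/4116, 179/156)
c = (0, 21/8, 7/5, 1)
Ac = (0, 0, 343/1700, 169/716)
Σ b_i: 50/147·1 + 128/4459·1 + (-2125/4116)·1 + 179/156·1 = 1 ✓
b·c: 128/4459·21/8 + (-2125/4116)·7/5 + 179/156·1 = 1/2 ✓
b·c²: 128/4459·441/64 + (-2125/4116)·49/25 + 179/156·1 = 1/3 ✓
b·Ac: (-2125/4116)·343/1700 + 179/156·169/716 = 1/6 ✓
b·c³: 128/4459·9261/512 + (-2125/4116)·343/125 + 179/156·1 = 1/4 ✓
b·(c∘Ac): (-2125/4116)·2401/8500 + 179/156·169/716 = 1/8 ✓
b·Ac²: (-2125/4116)·7203/13600 + 179/156·1781/5728 = 1/12 ✓
b·A²c: 179/156·13/358 = 1/24 ✓; 4 stages ⇒ order 4.

4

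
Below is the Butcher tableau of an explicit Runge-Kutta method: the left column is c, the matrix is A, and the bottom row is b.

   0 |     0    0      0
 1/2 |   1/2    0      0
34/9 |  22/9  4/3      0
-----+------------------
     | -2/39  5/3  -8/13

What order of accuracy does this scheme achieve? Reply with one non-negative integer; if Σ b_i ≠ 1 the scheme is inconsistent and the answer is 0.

1

b = (-2/39, 5/3, -8/13)
c = (0, 1/2, 34/9)
Ac = (0, 0, 2/3)
Σ b_i: (-2/39)·1 + 5/3·1 + (-8/13)·1 = 1 ✓
b·c: 5/3·1/2 + (-8/13)·34/9 = -349/234 ≠ 1/2 ⇒ order 1.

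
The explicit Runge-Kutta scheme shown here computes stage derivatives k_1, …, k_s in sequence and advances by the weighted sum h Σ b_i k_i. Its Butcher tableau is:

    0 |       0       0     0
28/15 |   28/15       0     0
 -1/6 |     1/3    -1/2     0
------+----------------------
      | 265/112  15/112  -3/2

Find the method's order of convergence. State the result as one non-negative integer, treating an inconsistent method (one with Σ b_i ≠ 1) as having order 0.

b = (265/112, 15/112, -3/2)
c = (0, 28/15, -1/6)
Ac = (0, 0, -14/15)
Σ b_i: 265/112·1 + 15/112·1 + (-3/2)·1 = 1 ✓
b·c: 15/112·28/15 + (-3/2)·(-1/6) = 1/2 ✓
b·c²: 15/112·784/225 + (-3/2)·1/36 = 17/40 ≠ 1/3 ⇒ order 2.
b·Ac: (-3/2)·(-14/15) = 7/5 ≠ 1/6

2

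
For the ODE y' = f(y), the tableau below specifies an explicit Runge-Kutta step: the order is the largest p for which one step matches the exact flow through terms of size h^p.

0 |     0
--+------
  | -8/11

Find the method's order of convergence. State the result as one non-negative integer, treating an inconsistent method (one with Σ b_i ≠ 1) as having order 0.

b = (-8/11)
c = (0)
Σ b_i: (-8/11)·1 = -8/11 ≠ 1 ⇒ order 0.

0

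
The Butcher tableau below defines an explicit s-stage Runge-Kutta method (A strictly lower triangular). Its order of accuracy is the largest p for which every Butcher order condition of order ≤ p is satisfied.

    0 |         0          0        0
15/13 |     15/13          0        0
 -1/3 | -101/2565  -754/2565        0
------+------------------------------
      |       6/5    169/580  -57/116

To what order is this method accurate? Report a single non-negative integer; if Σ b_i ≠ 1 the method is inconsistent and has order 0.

3

b = (6/5, 169/580, -57/116)
c = (0, 15/13, -1/3)
Ac = (0, 0, -58/171)
Σ b_i: 6/5·1 + 169/580·1 + (-57/116)·1 = 1 ✓
b·c: 169/580·15/13 + (-57/116)·(-1/3) = 1/2 ✓
b·c²: 169/580·225/169 + (-57/116)·1/9 = 1/3 ✓
b·Ac: (-57/116)·(-58/171) = 1/6 ✓; 3 stages ⇒ order 3.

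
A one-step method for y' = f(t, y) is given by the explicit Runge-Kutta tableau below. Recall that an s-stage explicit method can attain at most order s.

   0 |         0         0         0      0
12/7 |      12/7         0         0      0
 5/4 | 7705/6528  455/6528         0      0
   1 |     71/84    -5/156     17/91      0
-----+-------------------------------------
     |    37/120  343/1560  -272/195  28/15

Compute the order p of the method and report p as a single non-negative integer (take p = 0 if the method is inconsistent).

b = (37/120, 343/1560, -272/195, 28/15)
c = (0, 12/7, 5/4, 1)
Ac = (0, 0, 65/544, 5/28)
Σ b_i: 37/120·1 + 343/1560·1 + (-272/195)·1 + 28/15·1 = 1 ✓
b·c: 343/1560·12/7 + (-272/195)·5/4 + 28/15·1 = 1/2 ✓
b·c²: 343/1560·144/49 + (-272/195)·25/16 + 28/15·1 = 1/3 ✓
b·Ac: (-272/195)·65/544 + 28/15·5/28 = 1/6 ✓
b·c³: 343/1560·1728/343 + (-272/195)·125/64 + 28/15·1 = 1/4 ✓
b·(c∘Ac): (-272/195)·325/2176 + 28/15·5/28 = 1/8 ✓
b·Ac²: (-272/195)·195/952 + 28/15·155/784 = 1/12 ✓
b·A²c: 28/15·5/224 = 1/24 ✓; 4 stages ⇒ order 4.

4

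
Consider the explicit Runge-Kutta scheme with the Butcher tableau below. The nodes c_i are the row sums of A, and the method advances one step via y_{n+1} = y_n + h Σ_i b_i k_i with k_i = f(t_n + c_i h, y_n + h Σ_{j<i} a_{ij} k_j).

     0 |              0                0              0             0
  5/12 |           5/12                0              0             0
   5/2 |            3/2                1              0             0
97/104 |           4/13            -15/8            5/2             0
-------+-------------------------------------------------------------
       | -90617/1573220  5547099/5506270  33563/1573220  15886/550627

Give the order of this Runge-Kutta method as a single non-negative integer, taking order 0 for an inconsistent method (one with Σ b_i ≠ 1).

b = (-90617/1573220, 5547099/5506270, 33563/1573220, 15886/550627)
c = (0, 5/12, 5/2, 97/104)
Ac = (0, 0, 5/12, 175/32)
Σ b_i: (-90617/1573220)·1 + 5547099/5506270·1 + 33563/1573220·1 + 15886/550627·1 = 1 ✓
b·c: 5547099/5506270·5/12 + 33563/1573220·5/2 + 15886/550627·97/104 = 1/2 ✓
b·c²: 5547099/5506270·25/144 + 33563/1573220·25/4 + 15886/550627·9409/10816 = 1/3 ✓
b·Ac: 33563/1573220·5/12 + 15886/550627·175/32 = 1/6 ✓
b·c³: 5547099/5506270·125/1728 + 33563/1573220·125/8 + 15886/550627·912673/1124864 = 1012221647/2356054272 ≠ 1/4 ⇒ order 3.
b·(c∘Ac): 33563/1573220·25/24 + 15886/550627·16975/3328 = 5116285/30205824 ≠ 1/8
b·Ac²: 33563/1573220·25/144 + 15886/550627·5875/384 = 4411565/9911286 ≠ 1/12
b·A²c: 15886/550627·25/24 = 198575/6607524 ≠ 1/24

3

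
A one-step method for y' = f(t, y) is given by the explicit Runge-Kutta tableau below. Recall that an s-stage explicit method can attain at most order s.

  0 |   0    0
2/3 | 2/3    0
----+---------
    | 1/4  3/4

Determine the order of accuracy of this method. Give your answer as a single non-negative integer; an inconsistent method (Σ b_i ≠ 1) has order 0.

2

b = (1/4, 3/4)
c = (0, 2/3)
Σ b_i: 1/4·1 + 3/4·1 = 1 ✓
b·c: 3/4·2/3 = 1/2 ✓; 2 stages ⇒ order 2.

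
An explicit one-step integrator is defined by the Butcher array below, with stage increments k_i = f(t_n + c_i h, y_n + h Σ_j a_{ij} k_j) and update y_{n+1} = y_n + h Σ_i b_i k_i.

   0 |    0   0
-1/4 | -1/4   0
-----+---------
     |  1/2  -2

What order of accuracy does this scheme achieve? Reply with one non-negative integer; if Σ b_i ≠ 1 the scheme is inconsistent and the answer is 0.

b = (1/2, -2)
c = (0, -1/4)
Σ b_i: 1/2·1 + (-2)·1 = -3/2 ≠ 1 ⇒ order 0.

0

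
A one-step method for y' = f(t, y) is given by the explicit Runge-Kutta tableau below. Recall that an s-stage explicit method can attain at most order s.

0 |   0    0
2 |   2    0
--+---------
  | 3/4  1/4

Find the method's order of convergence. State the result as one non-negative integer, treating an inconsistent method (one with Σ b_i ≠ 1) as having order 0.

2

b = (3/4, 1/4)
c = (0, 2)
Σ b_i: 3/4·1 + 1/4·1 = 1 ✓
b·c: 1/4·2 = 1/2 ✓; 2 stages ⇒ order 2.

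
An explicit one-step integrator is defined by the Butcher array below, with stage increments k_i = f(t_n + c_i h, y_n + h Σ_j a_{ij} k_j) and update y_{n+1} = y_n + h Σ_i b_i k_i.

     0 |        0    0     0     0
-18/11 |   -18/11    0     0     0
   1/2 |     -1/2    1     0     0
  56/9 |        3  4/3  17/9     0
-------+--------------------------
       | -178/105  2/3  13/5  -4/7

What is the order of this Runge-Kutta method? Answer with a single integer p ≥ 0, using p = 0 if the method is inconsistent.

b = (-178/105, 2/3, 13/5, -4/7)
c = (0, -18/11, 1/2, 56/9)
Ac = (0, 0, -18/11, -245/198)
Σ b_i: (-178/105)·1 + 2/3·1 + 13/5·1 + (-4/7)·1 = 1 ✓
b·c: 2/3·(-18/11) + 13/5·1/2 + (-4/7)·56/9 = -3313/990 ≠ 1/2 ⇒ order 1.

1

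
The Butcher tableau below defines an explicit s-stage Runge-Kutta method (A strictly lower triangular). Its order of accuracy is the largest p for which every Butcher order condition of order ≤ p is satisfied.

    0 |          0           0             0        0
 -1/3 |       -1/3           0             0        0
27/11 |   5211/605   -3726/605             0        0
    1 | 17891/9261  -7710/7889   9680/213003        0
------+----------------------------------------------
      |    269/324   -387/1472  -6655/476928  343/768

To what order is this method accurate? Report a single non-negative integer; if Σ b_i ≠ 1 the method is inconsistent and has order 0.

4

b = (269/324, -387/1472, -6655/476928, 343/768)
c = (0, -1/3, 27/11, 1)
Ac = (0, 0, 1242/605, 150/343)
Σ b_i: 269/324·1 + (-387/1472)·1 + (-6655/476928)·1 + 343/768·1 = 1 ✓
b·c: (-387/1472)·(-1/3) + (-6655/476928)·27/11 + 343/768·1 = 1/2 ✓
b·c²: (-387/1472)·1/9 + (-6655/476928)·729/121 + 343/768·1 = 1/3 ✓
b·Ac: (-6655/476928)·1242/605 + 343/768·150/343 = 1/6 ✓
b·c³: (-387/1472)·(-1/27) + (-6655/476928)·19683/1331 + 343/768·1 = 1/4 ✓
b·(c∘Ac): (-6655/476928)·33534/6655 + 343/768·150/343 = 1/8 ✓
b·Ac²: (-6655/476928)·(-414/605) + 343/768·170/1029 = 1/12 ✓
b·A²c: 343/768·32/343 = 1/24 ✓; 4 stages ⇒ order 4.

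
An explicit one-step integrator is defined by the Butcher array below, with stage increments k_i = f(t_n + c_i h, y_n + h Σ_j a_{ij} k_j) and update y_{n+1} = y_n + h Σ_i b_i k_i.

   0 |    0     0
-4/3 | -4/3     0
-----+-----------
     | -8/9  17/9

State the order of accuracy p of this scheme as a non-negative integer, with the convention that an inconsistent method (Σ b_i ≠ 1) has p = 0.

b = (-8/9, 17/9)
c = (0, -4/3)
Σ b_i: (-8/9)·1 + 17/9·1 = 1 ✓
b·c: 17/9·(-4/3) = -68/27 ≠ 1/2 ⇒ order 1.

1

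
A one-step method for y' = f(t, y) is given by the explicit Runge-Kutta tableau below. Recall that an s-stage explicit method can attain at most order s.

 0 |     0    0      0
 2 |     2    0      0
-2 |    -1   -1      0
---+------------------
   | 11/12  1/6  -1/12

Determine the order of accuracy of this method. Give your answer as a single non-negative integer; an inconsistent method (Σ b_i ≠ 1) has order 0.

3

b = (11/12, 1/6, -1/12)
c = (0, 2, -2)
Ac = (0, 0, -2)
Σ b_i: 11/12·1 + 1/6·1 + (-1/12)·1 = 1 ✓
b·c: 1/6·2 + (-1/12)·(-2) = 1/2 ✓
b·c²: 1/6·4 + (-1/12)·4 = 1/3 ✓
b·Ac: (-1/12)·(-2) = 1/6 ✓; 3 stages ⇒ order 3.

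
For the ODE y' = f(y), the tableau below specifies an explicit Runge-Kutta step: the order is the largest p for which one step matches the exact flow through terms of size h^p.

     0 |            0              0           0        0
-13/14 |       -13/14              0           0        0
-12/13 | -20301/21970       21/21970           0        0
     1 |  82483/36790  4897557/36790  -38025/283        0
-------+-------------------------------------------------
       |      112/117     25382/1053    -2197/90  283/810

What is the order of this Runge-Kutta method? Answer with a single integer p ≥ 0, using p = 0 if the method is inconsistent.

b = (112/117, 25382/1053, -2197/90, 283/810)
c = (0, -13/14, -12/13, 1)
Ac = (0, 0, -3/3380, 2349/5660)
Σ b_i: 112/117·1 + 25382/1053·1 + (-2197/90)·1 + 283/810·1 = 1 ✓
b·c: 25382/1053·(-13/14) + (-2197/90)·(-12/13) + 283/810·1 = 1/2 ✓
b·c²: 25382/1053·169/196 + (-2197/90)·144/169 + 283/810·1 = 1/3 ✓
b·Ac: (-2197/90)·(-3/3380) + 283/810·2349/5660 = 1/6 ✓
b·c³: 25382/1053·(-2197/2744) + (-2197/90)·(-1728/2197) + 283/810·1 = 1/4 ✓
b·(c∘Ac): (-2197/90)·9/10985 + 283/810·2349/5660 = 1/8 ✓
b·Ac²: (-2197/90)·3/3640 + 283/810·23463/79240 = 1/12 ✓
b·A²c: 283/810·135/1132 = 1/24 ✓; 4 stages ⇒ order 4.

4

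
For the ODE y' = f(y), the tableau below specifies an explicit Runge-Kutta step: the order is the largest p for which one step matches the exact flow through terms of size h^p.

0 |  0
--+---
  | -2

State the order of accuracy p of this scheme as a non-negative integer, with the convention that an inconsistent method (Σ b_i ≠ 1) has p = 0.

b = (-2)
c = (0)
Σ b_i: (-2)·1 = -2 ≠ 1 ⇒ order 0.

0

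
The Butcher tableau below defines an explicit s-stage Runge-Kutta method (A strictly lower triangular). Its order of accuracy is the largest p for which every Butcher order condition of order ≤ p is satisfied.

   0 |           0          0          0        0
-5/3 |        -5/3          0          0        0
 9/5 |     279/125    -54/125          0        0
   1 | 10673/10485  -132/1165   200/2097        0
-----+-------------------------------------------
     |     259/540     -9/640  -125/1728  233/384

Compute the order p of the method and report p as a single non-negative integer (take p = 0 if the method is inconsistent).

4

b = (259/540, -9/640, -125/1728, 233/384)
c = (0, -5/3, 9/5, 1)
Ac = (0, 0, 18/25, 84/233)
Σ b_i: 259/540·1 + (-9/640)·1 + (-125/1728)·1 + 233/384·1 = 1 ✓
b·c: (-9/640)·(-5/3) + (-125/1728)·9/5 + 233/384·1 = 1/2 ✓
b·c²: (-9/640)·25/9 + (-125/1728)·81/25 + 233/384·1 = 1/3 ✓
b·Ac: (-125/1728)·18/25 + 233/384·84/233 = 1/6 ✓
b·c³: (-9/640)·(-125/27) + (-125/1728)·729/125 + 233/384·1 = 1/4 ✓
b·(c∘Ac): (-125/1728)·162/125 + 233/384·84/233 = 1/8 ✓
b·Ac²: (-125/1728)·(-6/5) + 233/384·(-4/699) = 1/12 ✓
b·A²c: 233/384·16/233 = 1/24 ✓; 4 stages ⇒ order 4.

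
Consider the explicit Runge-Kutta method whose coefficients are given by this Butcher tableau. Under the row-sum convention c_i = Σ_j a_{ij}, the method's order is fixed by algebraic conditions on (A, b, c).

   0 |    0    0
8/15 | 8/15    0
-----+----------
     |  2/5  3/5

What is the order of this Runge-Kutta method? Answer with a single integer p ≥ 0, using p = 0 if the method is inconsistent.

1

b = (2/5, 3/5)
c = (0, 8/15)
Σ b_i: 2/5·1 + 3/5·1 = 1 ✓
b·c: 3/5·8/15 = 8/25 ≠ 1/2 ⇒ order 1.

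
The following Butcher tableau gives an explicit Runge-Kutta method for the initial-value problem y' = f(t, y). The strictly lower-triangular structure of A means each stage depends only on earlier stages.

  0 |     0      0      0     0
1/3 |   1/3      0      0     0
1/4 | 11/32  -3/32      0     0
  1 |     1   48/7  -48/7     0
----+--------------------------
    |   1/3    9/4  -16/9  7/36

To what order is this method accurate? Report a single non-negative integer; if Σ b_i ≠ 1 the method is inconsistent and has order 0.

4

b = (1/3, 9/4, -16/9, 7/36)
c = (0, 1/3, 1/4, 1)
Ac = (0, 0, -1/32, 4/7)
Σ b_i: 1/3·1 + 9/4·1 + (-16/9)·1 + 7/36·1 = 1 ✓
b·c: 9/4·1/3 + (-16/9)·1/4 + 7/36·1 = 1/2 ✓
b·c²: 9/4·1/9 + (-16/9)·1/16 + 7/36·1 = 1/3 ✓
b·Ac: (-16/9)·(-1/32) + 7/36·4/7 = 1/6 ✓
b·c³: 9/4·1/27 + (-16/9)·1/64 + 7/36·1 = 1/4 ✓
b·(c∘Ac): (-16/9)·(-1/128) + 7/36·4/7 = 1/8 ✓
b·Ac²: (-16/9)·(-1/96) + 7/36·1/3 = 1/12 ✓
b·A²c: 7/36·3/14 = 1/24 ✓; 4 stages ⇒ order 4.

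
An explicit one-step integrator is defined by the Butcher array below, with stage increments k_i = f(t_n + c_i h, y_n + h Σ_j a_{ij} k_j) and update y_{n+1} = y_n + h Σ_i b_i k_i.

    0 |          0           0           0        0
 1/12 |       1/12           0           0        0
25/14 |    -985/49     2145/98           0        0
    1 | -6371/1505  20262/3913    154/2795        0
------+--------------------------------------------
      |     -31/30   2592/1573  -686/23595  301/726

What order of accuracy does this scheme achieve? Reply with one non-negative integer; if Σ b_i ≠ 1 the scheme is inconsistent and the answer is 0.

4

b = (-31/30, 2592/1573, -686/23595, 301/726)
c = (0, 1/12, 25/14, 1)
Ac = (0, 0, 715/392, 319/602)
Σ b_i: (-31/30)·1 + 2592/1573·1 + (-686/23595)·1 + 301/726·1 = 1 ✓
b·c: 2592/1573·1/12 + (-686/23595)·25/14 + 301/726·1 = 1/2 ✓
b·c²: 2592/1573·1/144 + (-686/23595)·625/196 + 301/726·1 = 1/3 ✓
b·Ac: (-686/23595)·715/392 + 301/726·319/602 = 1/6 ✓
b·c³: 2592/1573·1/1728 + (-686/23595)·15625/2744 + 301/726·1 = 1/4 ✓
b·(c∘Ac): (-686/23595)·17875/5488 + 301/726·319/602 = 1/8 ✓
b·Ac²: (-686/23595)·715/4704 + 301/726·1529/7224 = 1/12 ✓
b·A²c: 301/726·121/1204 = 1/24 ✓; 4 stages ⇒ order 4.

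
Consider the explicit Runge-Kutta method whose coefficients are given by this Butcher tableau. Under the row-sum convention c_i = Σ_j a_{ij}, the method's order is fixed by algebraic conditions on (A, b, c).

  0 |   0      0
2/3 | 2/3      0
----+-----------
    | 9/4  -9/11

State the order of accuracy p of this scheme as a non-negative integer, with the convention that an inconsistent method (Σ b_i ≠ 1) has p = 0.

0

b = (9/4, -9/11)
c = (0, 2/3)
Σ b_i: 9/4·1 + (-9/11)·1 = 63/44 ≠ 1 ⇒ order 0.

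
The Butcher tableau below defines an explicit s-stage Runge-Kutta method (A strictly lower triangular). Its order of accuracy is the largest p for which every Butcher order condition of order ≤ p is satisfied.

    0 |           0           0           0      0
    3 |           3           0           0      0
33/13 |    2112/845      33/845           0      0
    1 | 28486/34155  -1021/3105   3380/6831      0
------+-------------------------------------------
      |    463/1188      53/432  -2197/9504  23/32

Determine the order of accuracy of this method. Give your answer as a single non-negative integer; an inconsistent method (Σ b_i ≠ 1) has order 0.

4

b = (463/1188, 53/432, -2197/9504, 23/32)
c = (0, 3, 33/13, 1)
Ac = (0, 0, 99/845, 31/115)
Σ b_i: 463/1188·1 + 53/432·1 + (-2197/9504)·1 + 23/32·1 = 1 ✓
b·c: 53/432·3 + (-2197/9504)·33/13 + 23/32·1 = 1/2 ✓
b·c²: 53/432·9 + (-2197/9504)·1089/169 + 23/32·1 = 1/3 ✓
b·Ac: (-2197/9504)·99/845 + 23/32·31/115 = 1/6 ✓
b·c³: 53/432·27 + (-2197/9504)·35937/2197 + 23/32·1 = 1/4 ✓
b·(c∘Ac): (-2197/9504)·3267/10985 + 23/32·31/115 = 1/8 ✓
b·Ac²: (-2197/9504)·297/845 + 23/32·79/345 = 1/12 ✓
b·A²c: 23/32·4/69 = 1/24 ✓; 4 stages ⇒ order 4.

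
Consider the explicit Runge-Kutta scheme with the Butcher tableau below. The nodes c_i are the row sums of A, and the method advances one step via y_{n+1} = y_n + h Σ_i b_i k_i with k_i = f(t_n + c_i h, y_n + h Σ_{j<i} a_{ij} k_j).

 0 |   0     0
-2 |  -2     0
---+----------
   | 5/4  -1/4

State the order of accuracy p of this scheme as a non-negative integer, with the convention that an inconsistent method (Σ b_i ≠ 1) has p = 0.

b = (5/4, -1/4)
c = (0, -2)
Σ b_i: 5/4·1 + (-1/4)·1 = 1 ✓
b·c: (-1/4)·(-2) = 1/2 ✓; 2 stages ⇒ order 2.

2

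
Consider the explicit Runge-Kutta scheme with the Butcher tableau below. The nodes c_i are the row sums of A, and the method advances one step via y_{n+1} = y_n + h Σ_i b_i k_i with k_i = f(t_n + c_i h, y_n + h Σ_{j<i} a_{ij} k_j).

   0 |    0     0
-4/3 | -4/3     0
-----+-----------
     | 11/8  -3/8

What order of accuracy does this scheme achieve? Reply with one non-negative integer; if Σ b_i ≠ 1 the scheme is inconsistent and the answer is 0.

2

b = (11/8, -3/8)
c = (0, -4/3)
Σ b_i: 11/8·1 + (-3/8)·1 = 1 ✓
b·c: (-3/8)·(-4/3) = 1/2 ✓; 2 stages ⇒ order 2.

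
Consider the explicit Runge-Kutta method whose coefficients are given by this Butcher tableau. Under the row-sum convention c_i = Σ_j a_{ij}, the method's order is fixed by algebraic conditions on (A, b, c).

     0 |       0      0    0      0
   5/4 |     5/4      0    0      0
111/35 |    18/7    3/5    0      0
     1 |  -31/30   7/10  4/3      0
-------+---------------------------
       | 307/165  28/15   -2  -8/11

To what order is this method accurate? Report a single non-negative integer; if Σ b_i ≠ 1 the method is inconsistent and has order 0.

1

b = (307/165, 28/15, -2, -8/11)
c = (0, 5/4, 111/35, 1)
Ac = (0, 0, 3/4, 1429/280)
Σ b_i: 307/165·1 + 28/15·1 + (-2)·1 + (-8/11)·1 = 1 ✓
b·c: 28/15·5/4 + (-2)·111/35 + (-8/11)·1 = -5471/1155 ≠ 1/2 ⇒ order 1.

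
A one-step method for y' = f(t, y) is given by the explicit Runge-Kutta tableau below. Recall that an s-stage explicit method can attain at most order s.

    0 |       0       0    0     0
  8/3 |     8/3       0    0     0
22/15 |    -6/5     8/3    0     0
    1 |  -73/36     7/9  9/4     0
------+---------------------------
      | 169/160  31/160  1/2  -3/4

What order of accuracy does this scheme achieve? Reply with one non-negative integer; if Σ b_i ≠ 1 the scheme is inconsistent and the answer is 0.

b = (169/160, 31/160, 1/2, -3/4)
c = (0, 8/3, 22/15, 1)
Ac = (0, 0, 64/9, 1451/270)
Σ b_i: 169/160·1 + 31/160·1 + 1/2·1 + (-3/4)·1 = 1 ✓
b·c: 31/160·8/3 + 1/2·22/15 + (-3/4)·1 = 1/2 ✓
b·c²: 31/160·64/9 + 1/2·484/225 + (-3/4)·1 = 511/300 ≠ 1/3 ⇒ order 2.
b·Ac: 1/2·64/9 + (-3/4)·1451/270 = -19/40 ≠ 1/6

2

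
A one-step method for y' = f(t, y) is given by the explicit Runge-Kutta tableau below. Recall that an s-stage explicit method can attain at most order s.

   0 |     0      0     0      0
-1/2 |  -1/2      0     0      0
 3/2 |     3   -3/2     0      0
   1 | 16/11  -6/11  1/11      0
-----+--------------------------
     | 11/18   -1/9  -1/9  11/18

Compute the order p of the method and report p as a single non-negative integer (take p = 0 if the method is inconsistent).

b = (11/18, -1/9, -1/9, 11/18)
c = (0, -1/2, 3/2, 1)
Ac = (0, 0, 3/4, 9/22)
Σ b_i: 11/18·1 + (-1/9)·1 + (-1/9)·1 + 11/18·1 = 1 ✓
b·c: (-1/9)·(-1/2) + (-1/9)·3/2 + 11/18·1 = 1/2 ✓
b·c²: (-1/9)·1/4 + (-1/9)·9/4 + 11/18·1 = 1/3 ✓
b·Ac: (-1/9)·3/4 + 11/18·9/22 = 1/6 ✓
b·c³: (-1/9)·(-1/8) + (-1/9)·27/8 + 11/18·1 = 1/4 ✓
b·(c∘Ac): (-1/9)·9/8 + 11/18·9/22 = 1/8 ✓
b·Ac²: (-1/9)·(-3/8) + 11/18·3/44 = 1/12 ✓
b·A²c: 11/18·3/44 = 1/24 ✓; 4 stages ⇒ order 4.

4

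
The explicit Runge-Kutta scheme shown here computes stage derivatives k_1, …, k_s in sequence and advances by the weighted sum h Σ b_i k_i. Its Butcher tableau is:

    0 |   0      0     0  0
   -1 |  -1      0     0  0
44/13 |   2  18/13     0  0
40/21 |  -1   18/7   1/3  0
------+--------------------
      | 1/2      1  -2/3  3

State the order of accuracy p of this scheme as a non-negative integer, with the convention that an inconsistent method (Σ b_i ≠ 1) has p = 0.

b = (1/2, 1, -2/3, 3)
c = (0, -1, 44/13, 40/21)
Ac = (0, 0, -18/13, -394/273)
Σ b_i: 1/2·1 + 1·1 + (-2/3)·1 + 3·1 = 23/6 ≠ 1 ⇒ order 0.

0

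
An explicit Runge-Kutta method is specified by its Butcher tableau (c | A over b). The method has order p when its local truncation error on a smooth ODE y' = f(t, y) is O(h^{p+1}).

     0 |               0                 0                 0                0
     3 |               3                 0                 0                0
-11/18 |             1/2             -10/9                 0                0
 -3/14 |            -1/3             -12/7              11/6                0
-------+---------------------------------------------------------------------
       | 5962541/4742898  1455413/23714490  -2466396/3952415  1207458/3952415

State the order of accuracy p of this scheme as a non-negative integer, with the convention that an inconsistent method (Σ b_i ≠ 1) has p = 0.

b = (5962541/4742898, 1455413/23714490, -2466396/3952415, 1207458/3952415)
c = (0, 3, -11/18, -3/14)
Ac = (0, 0, -10/3, -4735/756)
Σ b_i: 5962541/4742898·1 + 1455413/23714490·1 + (-2466396/3952415)·1 + 1207458/3952415·1 = 1 ✓
b·c: 1455413/23714490·3 + (-2466396/3952415)·(-11/18) + 1207458/3952415·(-3/14) = 1/2 ✓
b·c²: 1455413/23714490·9 + (-2466396/3952415)·121/324 + 1207458/3952415·9/196 = 1/3 ✓
b·Ac: (-2466396/3952415)·(-10/3) + 1207458/3952415·(-4735/756) = 1/6 ✓
b·c³: 1455413/23714490·27 + (-2466396/3952415)·(-1331/5832) + 1207458/3952415·(-27/2744) = 1073575535/597605148 ≠ 1/4 ⇒ order 3.
b·(c∘Ac): (-2466396/3952415)·55/27 + 1207458/3952415·4735/3528 = -2722869/3161932 ≠ 1/8
b·Ac²: (-2466396/3952415)·(-10) + 1207458/3952415·(-200635/13608) = 148204495/85372164 ≠ 1/12
b·A²c: 1207458/3952415·(-55/9) = -1475782/790483 ≠ 1/24

3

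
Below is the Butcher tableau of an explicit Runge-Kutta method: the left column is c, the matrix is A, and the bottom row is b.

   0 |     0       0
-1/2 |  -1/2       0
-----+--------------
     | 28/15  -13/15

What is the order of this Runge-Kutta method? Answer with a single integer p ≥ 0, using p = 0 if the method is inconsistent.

1

b = (28/15, -13/15)
c = (0, -1/2)
Σ b_i: 28/15·1 + (-13/15)·1 = 1 ✓
b·c: (-13/15)·(-1/2) = 13/30 ≠ 1/2 ⇒ order 1.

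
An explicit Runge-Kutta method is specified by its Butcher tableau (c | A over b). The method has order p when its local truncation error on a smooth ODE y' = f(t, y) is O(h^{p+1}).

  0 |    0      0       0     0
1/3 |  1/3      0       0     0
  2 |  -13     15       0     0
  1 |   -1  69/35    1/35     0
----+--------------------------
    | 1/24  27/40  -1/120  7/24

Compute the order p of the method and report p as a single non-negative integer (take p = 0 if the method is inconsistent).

4

b = (1/24, 27/40, -1/120, 7/24)
c = (0, 1/3, 2, 1)
Ac = (0, 0, 5, 5/7)
Σ b_i: 1/24·1 + 27/40·1 + (-1/120)·1 + 7/24·1 = 1 ✓
b·c: 27/40·1/3 + (-1/120)·2 + 7/24·1 = 1/2 ✓
b·c²: 27/40·1/9 + (-1/120)·4 + 7/24·1 = 1/3 ✓
b·Ac: (-1/120)·5 + 7/24·5/7 = 1/6 ✓
b·c³: 27/40·1/27 + (-1/120)·8 + 7/24·1 = 1/4 ✓
b·(c∘Ac): (-1/120)·10 + 7/24·5/7 = 1/8 ✓
b·Ac²: (-1/120)·5/3 + 7/24·1/3 = 1/12 ✓
b·A²c: 7/24·1/7 = 1/24 ✓; 4 stages ⇒ order 4.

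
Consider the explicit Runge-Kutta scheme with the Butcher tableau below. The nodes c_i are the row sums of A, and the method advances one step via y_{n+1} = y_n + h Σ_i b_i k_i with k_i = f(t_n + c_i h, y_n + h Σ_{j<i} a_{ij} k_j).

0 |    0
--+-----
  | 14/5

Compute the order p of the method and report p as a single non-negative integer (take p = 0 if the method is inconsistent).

b = (14/5)
c = (0)
Σ b_i: 14/5·1 = 14/5 ≠ 1 ⇒ order 0.

0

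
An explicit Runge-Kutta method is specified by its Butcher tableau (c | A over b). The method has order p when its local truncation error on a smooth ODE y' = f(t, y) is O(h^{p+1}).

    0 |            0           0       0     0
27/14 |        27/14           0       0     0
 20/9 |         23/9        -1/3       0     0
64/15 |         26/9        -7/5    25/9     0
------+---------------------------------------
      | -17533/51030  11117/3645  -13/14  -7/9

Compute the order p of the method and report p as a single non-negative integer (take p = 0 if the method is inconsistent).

2

b = (-17533/51030, 11117/3645, -13/14, -7/9)
c = (0, 27/14, 20/9, 64/15)
Ac = (0, 0, -9/14, 2813/810)
Σ b_i: (-17533/51030)·1 + 11117/3645·1 + (-13/14)·1 + (-7/9)·1 = 1 ✓
b·c: 11117/3645·27/14 + (-13/14)·20/9 + (-7/9)·64/15 = 1/2 ✓
b·c²: 11117/3645·729/196 + (-13/14)·400/81 + (-7/9)·4096/225 = -979109/132300 ≠ 1/3 ⇒ order 2.
b·Ac: (-13/14)·(-9/14) + (-7/9)·2813/810 = -1503253/714420 ≠ 1/6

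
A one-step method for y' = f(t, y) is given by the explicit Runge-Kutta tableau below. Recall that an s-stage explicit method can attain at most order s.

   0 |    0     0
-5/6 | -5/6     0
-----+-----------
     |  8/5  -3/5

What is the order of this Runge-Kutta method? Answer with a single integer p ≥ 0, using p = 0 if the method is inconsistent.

2

b = (8/5, -3/5)
c = (0, -5/6)
Σ b_i: 8/5·1 + (-3/5)·1 = 1 ✓
b·c: (-3/5)·(-5/6) = 1/2 ✓; 2 stages ⇒ order 2.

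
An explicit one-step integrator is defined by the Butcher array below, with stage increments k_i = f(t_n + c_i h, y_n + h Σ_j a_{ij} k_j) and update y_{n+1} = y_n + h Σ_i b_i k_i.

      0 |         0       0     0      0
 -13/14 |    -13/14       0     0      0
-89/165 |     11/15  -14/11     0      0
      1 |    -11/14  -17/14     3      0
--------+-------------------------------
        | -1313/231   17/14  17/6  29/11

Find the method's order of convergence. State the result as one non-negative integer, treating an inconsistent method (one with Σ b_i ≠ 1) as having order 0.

1

b = (-1313/231, 17/14, 17/6, 29/11)
c = (0, -13/14, -89/165, 1)
Ac = (0, 0, 13/11, -5289/10780)
Σ b_i: (-1313/231)·1 + 17/14·1 + 17/6·1 + 29/11·1 = 1 ✓
b·c: 17/14·(-13/14) + 17/6·(-89/165) + 29/11·1 = -1889/97020 ≠ 1/2 ⇒ order 1.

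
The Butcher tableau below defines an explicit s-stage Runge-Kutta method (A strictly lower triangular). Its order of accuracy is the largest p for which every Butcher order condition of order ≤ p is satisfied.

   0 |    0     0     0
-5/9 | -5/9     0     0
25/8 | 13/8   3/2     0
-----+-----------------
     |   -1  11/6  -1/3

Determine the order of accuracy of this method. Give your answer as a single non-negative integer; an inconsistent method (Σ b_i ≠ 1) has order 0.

0

b = (-1, 11/6, -1/3)
c = (0, -5/9, 25/8)
Ac = (0, 0, -5/6)
Σ b_i: (-1)·1 + 11/6·1 + (-1/3)·1 = 1/2 ≠ 1 ⇒ order 0.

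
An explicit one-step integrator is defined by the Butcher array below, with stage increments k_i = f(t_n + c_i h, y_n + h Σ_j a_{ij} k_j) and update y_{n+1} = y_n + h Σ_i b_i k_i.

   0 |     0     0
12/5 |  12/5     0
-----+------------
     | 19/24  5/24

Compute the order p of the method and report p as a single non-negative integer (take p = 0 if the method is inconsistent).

b = (19/24, 5/24)
c = (0, 12/5)
Σ b_i: 19/24·1 + 5/24·1 = 1 ✓
b·c: 5/24·12/5 = 1/2 ✓; 2 stages ⇒ order 2.

2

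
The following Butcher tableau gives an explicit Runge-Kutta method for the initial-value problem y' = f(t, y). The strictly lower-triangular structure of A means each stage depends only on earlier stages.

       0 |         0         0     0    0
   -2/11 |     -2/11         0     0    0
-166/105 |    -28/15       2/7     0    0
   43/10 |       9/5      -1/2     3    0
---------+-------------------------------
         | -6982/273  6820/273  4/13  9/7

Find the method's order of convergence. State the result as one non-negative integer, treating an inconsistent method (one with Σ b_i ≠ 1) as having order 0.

b = (-6982/273, 6820/273, 4/13, 9/7)
c = (0, -2/11, -166/105, 43/10)
Ac = (0, 0, -4/77, -1791/385)
Σ b_i: (-6982/273)·1 + 6820/273·1 + 4/13·1 + 9/7·1 = 1 ✓
b·c: 6820/273·(-2/11) + 4/13·(-166/105) + 9/7·43/10 = 1/2 ✓
b·c²: 6820/273·4/121 + 4/13·27556/11025 + 9/7·1849/100 = 6399065/252252 ≠ 1/3 ⇒ order 2.
b·Ac: 4/13·(-4/77) + 9/7·(-1791/385) = -210107/35035 ≠ 1/6

2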